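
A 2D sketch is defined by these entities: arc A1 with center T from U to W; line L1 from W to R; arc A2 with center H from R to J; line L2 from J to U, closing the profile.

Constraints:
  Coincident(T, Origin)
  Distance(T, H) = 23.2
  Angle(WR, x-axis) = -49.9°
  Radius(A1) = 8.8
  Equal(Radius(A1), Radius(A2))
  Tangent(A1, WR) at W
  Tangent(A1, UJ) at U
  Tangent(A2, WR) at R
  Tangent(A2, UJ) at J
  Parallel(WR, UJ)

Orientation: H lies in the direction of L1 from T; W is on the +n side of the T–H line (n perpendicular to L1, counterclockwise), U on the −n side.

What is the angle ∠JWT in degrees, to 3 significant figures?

52.8°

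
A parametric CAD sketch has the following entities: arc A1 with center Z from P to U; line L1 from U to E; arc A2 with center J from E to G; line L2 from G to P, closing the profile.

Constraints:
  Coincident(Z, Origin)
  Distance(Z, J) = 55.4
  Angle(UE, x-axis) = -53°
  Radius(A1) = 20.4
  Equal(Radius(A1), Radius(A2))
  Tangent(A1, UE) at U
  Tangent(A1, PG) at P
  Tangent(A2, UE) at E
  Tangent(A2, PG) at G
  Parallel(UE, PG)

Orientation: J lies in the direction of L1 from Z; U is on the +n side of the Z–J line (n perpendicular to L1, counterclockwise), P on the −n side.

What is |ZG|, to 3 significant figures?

59.0

The slot axis is L1's direction at -53.0°, so u = (cos -53.0°, sin -53.0°) = (0.602, -0.799) and n = (−sin -53.0°, cos -53.0°) = (0.799, 0.602). Z is at the origin and J lies 55.4 along u from Z, so J = 55.4·u = (33.3, -44.2). Tangency of A1 to both parallel lines with radius 20.4 puts U and P at Z ± 20.4·n: U = (16.3, 12.3), P = (-16.3, -12.3). Equal radii place E and G the same way about J: E = J + 20.4·n = (49.6, -32.0), G = J − 20.4·n = (17.0, -56.5). Then |ZG| = |G − Z| = 59.0.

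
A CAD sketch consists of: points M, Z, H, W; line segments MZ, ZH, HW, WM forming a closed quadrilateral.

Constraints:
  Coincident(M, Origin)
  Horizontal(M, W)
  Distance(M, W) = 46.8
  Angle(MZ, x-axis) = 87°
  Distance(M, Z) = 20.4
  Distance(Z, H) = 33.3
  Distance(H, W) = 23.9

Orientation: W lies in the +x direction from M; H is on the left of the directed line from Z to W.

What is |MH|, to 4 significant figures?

39.97

Checks: M.y = 0.00, W.y = 0.00 ✓; |ZH| = 33.30 ✓; |HW| = 23.90 ✓.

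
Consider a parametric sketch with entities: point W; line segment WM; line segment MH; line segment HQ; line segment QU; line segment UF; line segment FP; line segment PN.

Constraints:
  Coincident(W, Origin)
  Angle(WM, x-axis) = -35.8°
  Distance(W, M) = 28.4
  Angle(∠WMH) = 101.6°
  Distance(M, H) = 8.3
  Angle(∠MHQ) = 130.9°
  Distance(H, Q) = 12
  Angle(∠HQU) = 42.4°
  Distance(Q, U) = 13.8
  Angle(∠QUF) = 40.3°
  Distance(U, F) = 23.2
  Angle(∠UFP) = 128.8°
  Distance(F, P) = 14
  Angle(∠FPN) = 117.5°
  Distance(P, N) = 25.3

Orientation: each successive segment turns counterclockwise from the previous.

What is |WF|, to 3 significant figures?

43.1

W is at the origin; WM runs at -35.8° with length 28.4, so M = (23.0, -16.6). ∠WMH = 101.6° gives MH at 42.6° from the x-axis; with |MH| = 8.3, H = (29.1, -11.0). ∠MHQ = 130.9° gives HQ at 91.7° from the x-axis; with |HQ| = 12.0, Q = (28.8, 1.00). ∠HQU = 42.4° gives QU at -131° from the x-axis; with |QU| = 13.8, U = (19.8, -9.46). ∠QUF = 40.3° gives UF at 9.00° from the x-axis; with |UF| = 23.2, F = (42.7, -5.83). Then |WF| = |F − W| = 43.1.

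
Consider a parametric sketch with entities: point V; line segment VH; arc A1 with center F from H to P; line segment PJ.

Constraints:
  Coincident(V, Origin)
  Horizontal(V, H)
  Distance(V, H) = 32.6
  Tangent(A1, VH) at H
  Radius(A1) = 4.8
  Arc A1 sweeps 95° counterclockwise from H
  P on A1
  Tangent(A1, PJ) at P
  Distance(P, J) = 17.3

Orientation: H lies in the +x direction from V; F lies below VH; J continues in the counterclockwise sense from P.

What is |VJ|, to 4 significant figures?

36.93

V is at the origin; VH is horizontal with |VH| = 32.6 and H on the +x side, so H = (32.60, 0.000). Tangency of A1 to VH means the radius FH is perpendicular to VH, so F = H + (0, -4.8) = (32.60, -4.800). On A1, H sits at bearing 90° from F; a 95° counterclockwise sweep puts P at bearing 185°, so P = F + 4.8·(cos 185°, sin 185°) = (27.82, -5.218). Tangency of A1 to PJ means the radius FP is perpendicular to PJ, so PJ runs along (−sin 185°, cos 185°); with |PJ| = 17.3, J = (29.33, -22.45). Then |VJ| = |J − V| = 36.93.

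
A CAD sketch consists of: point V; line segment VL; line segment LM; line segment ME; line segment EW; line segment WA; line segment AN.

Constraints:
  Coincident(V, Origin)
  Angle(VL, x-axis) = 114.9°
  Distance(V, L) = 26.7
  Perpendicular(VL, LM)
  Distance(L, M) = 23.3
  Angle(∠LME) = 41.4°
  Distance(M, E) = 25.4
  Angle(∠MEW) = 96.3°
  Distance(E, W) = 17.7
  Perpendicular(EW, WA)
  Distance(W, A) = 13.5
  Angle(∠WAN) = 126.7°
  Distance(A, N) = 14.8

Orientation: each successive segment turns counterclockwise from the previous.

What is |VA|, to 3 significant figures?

31.8

V is at the origin; VL runs at 114.9° with length 26.7, so L = (-11.2, 24.2). The perpendicularity gives LM at right angles to VL, so LM runs at -155°; with |LM| = 23.3, M = (-32.4, 14.4). ∠LME = 41.4° gives ME at -16.5° from the x-axis; with |ME| = 25.4, E = (-8.02, 7.19). ∠MEW = 96.3° gives EW at 67.2° from the x-axis; with |EW| = 17.7, W = (-1.16, 23.5). EW ⟂ WA, so WA runs at 157°; with |WA| = 13.5, A = (-13.6, 28.7). Then |VA| = |A − V| = 31.8.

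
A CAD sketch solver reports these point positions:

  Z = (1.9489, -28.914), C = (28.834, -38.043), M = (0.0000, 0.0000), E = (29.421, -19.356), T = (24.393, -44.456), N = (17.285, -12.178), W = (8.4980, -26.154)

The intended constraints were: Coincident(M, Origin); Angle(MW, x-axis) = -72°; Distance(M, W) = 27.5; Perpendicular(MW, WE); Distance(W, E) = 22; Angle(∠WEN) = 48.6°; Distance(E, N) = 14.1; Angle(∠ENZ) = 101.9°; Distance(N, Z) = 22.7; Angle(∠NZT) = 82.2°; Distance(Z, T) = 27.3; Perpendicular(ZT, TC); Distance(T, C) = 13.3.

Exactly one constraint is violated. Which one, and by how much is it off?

Distance(T, C) = 13.3 — off by 5.50.

M = (0.00, 0.00) ✓; MW at -72.00° ✓; |MW| = 27.50 ✓; ∠(MW, WE) = 90.00° ✓; |WE| = 22.00 ✓; ∠WEN = 48.60° ✓; |EN| = 14.10 ✓; ∠ENZ = 101.9° ✓; |NZ| = 22.70 ✓; ∠NZT = 82.20° ✓; |ZT| = 27.30 ✓; ∠(ZT, TC) = 90.00° ✓; |TC| = 7.801 ✗.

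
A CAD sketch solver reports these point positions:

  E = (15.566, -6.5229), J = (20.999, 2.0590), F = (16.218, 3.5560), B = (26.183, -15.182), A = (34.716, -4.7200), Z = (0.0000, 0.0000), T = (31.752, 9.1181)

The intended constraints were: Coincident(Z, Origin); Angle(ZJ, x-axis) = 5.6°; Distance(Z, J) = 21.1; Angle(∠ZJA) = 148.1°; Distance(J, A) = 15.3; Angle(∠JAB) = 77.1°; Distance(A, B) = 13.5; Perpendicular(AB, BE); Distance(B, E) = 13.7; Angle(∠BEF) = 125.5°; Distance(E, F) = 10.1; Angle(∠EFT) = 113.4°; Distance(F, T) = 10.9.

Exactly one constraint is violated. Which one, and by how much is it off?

Distance(F, T) = 10.9 — off by 5.60.

Z = (0.00, 0.00) ✓; ZJ at 5.600° ✓; |ZJ| = 21.10 ✓; ∠ZJA = 148.1° ✓; |JA| = 15.30 ✓; ∠JAB = 77.10° ✓; |AB| = 13.50 ✓; ∠(AB, BE) = 90.00° ✓; |BE| = 13.70 ✓; ∠BEF = 125.5° ✓; |EF| = 10.10 ✓; ∠EFT = 113.4° ✓; |FT| = 16.50 ✗.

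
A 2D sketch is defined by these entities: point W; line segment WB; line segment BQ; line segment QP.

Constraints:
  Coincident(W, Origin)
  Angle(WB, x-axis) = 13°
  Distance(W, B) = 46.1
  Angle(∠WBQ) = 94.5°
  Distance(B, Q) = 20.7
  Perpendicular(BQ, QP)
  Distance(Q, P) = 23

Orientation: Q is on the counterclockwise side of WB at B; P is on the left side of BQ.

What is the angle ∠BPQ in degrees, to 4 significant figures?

41.99°

W is at the origin; WB runs at 13.0° with length 46.1, so B = 46.1·(cos 13.0°, sin 13.0°) = (44.92, 10.37). ∠WBQ = 94.5°, so BQ runs at 13.0° + (180° − 94.5°) = 98.50° from the x-axis; with |BQ| = 20.7, Q = B + 20.7·(cos 98.50°, sin 98.50°) = (41.86, 30.84). BQ is perpendicular to QP; with |QP| = 23.0 on the left of BQ, P = Q + 23.0·(-0.9890, -0.1478) = (19.11, 27.44). Then cos ∠BPQ = PB·PQ / (|PB||PQ|), giving 41.99°.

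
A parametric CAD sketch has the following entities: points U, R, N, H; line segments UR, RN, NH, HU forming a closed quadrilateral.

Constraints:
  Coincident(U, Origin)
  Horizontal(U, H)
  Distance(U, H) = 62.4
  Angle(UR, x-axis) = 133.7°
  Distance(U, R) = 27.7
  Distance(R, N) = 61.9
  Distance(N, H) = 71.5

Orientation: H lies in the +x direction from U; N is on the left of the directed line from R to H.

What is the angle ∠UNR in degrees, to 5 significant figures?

24.307°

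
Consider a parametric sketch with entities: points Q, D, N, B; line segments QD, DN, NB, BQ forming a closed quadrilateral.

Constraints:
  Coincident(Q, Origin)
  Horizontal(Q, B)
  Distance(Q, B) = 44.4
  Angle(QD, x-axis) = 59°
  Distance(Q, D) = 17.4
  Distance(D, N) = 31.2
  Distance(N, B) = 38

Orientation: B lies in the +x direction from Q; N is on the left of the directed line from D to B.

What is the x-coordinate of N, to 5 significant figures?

32.024

Q is at the origin; Q and B share the same y with |QB| = 44.4 and B in +x, so B = (44.4, 0). QD runs at 59.0° with |QD| = 17.4, so D = (8.9617, 14.915). N is determined by |DN| = 31.2 and |NB| = 38.0 together: it lies at the intersection of circle(D, 31.2) and circle(B, 38.0). With |DB| = 38.449, the foot of the radical line on DB is 13.105 from D and the perpendicular offset is √(31.2² − 13.105²) = 28.314. Taking the left-of-DB solution: N = (32.024, 35.928).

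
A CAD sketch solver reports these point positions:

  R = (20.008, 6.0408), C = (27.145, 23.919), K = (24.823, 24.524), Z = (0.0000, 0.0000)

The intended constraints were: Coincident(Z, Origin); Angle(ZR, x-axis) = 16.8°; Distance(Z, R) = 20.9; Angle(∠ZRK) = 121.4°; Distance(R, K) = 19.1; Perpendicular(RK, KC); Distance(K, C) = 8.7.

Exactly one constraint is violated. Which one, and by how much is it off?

Distance(K, C) = 8.7 — off by 6.30.

Z = (0.00, 0.00) ✓; ZR at 16.80° ✓; |ZR| = 20.90 ✓; ∠ZRK = 121.4° ✓; |RK| = 19.10 ✓; ∠(RK, KC) = 90.00° ✓; |KC| = 2.400 ✗.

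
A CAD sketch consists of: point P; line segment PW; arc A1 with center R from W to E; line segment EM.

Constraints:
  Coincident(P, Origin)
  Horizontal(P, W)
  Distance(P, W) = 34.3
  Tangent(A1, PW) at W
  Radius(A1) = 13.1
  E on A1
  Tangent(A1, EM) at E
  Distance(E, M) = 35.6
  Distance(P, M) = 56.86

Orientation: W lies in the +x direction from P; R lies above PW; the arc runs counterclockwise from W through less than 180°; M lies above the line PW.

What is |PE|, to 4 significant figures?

49.64

P is at the origin; PW is horizontal with |PW| = 34.3 and W on the +x side, so W = (34.30, 0.000). The tangent condition forces RW to be normal to PW, so R = W + (0, 13.1) = (34.30, 13.10). Since RE ⟂ EM (tangency), |RM| = √(13.1² + 35.6²) = 37.93 regardless of where E sits on A1. So M lies on both circle(P, 56.86) and circle(R, 37.93); the above-PW intersection is M = (26.61, 50.25). E is the foot of the tangent from M: E = (45.42, 20.02).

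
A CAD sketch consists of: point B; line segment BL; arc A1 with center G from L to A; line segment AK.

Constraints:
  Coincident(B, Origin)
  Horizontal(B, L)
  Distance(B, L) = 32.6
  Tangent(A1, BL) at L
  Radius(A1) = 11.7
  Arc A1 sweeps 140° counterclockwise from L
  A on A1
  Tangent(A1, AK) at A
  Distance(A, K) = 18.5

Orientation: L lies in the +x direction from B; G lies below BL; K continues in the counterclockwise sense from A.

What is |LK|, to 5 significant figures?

33.227

B is at the origin; B and L share the same y with |BL| = 32.6 and L on the +x side, so L = (32.600, 0.0000). A1 meets BL tangentially, so GL is at right angles to BL, so G = L + (0, -11.7) = (32.600, -11.700). On A1, L sits at bearing 90° from G; a 140° counterclockwise sweep puts A at bearing 230°, so A = G + 11.7·(cos 230°, sin 230°) = (25.079, -20.663). The tangent condition forces GA to be normal to AK, so AK runs along (−sin 230°, cos 230°); with |AK| = 18.5, K = (39.251, -32.554). Then |LK| = |K − L| = 33.227.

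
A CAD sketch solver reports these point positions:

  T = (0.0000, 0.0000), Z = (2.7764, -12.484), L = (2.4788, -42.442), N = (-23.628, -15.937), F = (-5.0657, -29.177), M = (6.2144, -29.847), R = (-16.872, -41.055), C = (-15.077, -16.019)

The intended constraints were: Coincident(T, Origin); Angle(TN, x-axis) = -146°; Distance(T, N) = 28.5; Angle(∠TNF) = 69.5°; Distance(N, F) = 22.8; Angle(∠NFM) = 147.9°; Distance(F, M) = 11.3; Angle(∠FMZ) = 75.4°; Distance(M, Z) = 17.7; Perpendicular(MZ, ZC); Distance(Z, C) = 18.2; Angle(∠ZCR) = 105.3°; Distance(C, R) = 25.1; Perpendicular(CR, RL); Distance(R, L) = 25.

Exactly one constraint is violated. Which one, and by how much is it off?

Distance(R, L) = 25 — off by 5.60.

T = (0.00, 0.00) ✓; TN at -146.0° ✓; |TN| = 28.50 ✓; ∠TNF = 69.50° ✓; |NF| = 22.80 ✓; ∠NFM = 147.9° ✓; |FM| = 11.30 ✓; ∠FMZ = 75.40° ✓; |MZ| = 17.70 ✓; ∠(MZ, ZC) = 90.00° ✓; |ZC| = 18.20 ✓; ∠ZCR = 105.3° ✓; |CR| = 25.10 ✓; ∠(CR, RL) = 90.00° ✓; |RL| = 19.40 ✗.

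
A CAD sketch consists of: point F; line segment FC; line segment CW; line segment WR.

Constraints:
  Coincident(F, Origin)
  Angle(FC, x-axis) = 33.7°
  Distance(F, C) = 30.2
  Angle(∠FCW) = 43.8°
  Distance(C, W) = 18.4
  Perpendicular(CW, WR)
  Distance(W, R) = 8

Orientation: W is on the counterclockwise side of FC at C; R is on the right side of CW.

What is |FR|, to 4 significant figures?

29.10

F is at the origin; FC runs at 33.7° with length 30.2, so C = 30.2·(cos 33.7°, sin 33.7°) = (25.13, 16.76). ∠FCW = 43.8°, so CW runs at 33.7° + (180° − 43.8°) = 169.9° from the x-axis; with |CW| = 18.4, W = C + 18.4·(cos 169.9°, sin 169.9°) = (7.010, 19.98). CW is perpendicular to WR; with |WR| = 8.0 on the right of CW, R = W + 8.0·(0.1754, 0.9845) = (8.413, 27.86). Then |FR| = |R − F| = 29.10.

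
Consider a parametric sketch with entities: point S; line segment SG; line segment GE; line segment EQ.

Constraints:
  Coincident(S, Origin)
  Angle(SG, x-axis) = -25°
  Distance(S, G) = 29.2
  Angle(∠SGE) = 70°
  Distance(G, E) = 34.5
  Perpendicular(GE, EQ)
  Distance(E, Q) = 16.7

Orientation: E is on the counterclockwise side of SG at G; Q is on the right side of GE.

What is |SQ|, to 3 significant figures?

50.5

S is at the origin; SG runs at -25.0° with length 29.2, so G = 29.2·(cos -25.0°, sin -25.0°) = (26.5, -12.3). ∠SGE = 70.0°, so GE runs at -25.0° + (180° − 70.0°) = 85.0° from the x-axis; with |GE| = 34.5, E = G + 34.5·(cos 85.0°, sin 85.0°) = (29.5, 22.0). GE is perpendicular to EQ; with |EQ| = 16.7 on the right of GE, Q = E + 16.7·(0.996, -0.0872) = (46.1, 20.6). Then |SQ| = |Q − S| = 50.5.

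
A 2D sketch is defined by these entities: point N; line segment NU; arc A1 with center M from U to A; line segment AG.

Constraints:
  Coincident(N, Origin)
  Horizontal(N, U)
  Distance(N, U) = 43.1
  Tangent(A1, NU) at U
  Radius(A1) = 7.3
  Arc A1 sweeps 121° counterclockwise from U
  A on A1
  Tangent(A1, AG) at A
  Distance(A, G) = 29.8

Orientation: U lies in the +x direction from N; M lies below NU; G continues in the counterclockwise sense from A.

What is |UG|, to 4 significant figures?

37.72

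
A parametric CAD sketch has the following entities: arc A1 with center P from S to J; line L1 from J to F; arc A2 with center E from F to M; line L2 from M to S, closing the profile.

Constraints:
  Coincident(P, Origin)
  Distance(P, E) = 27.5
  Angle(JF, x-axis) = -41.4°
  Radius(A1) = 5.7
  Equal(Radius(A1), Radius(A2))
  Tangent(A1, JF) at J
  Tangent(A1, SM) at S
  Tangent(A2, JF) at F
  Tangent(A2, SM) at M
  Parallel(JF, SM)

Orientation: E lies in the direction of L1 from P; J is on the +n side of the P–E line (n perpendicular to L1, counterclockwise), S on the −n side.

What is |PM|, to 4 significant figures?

28.08

The slot axis is L1's direction at -41.4°, so u = (cos -41.4°, sin -41.4°) = (0.7501, -0.6613) and n = (−sin -41.4°, cos -41.4°) = (0.6613, 0.7501). P is at the origin and E lies 27.5 along u from P, so E = 27.5·u = (20.63, -18.19). Tangency of A1 to both parallel lines with radius 5.7 puts J and S at P ± 5.7·n: J = (3.769, 4.276), S = (-3.769, -4.276). Equal radii place F and M the same way about E: F = E + 5.7·n = (24.40, -13.91), M = E − 5.7·n = (16.86, -22.46). Then |PM| = |M − P| = 28.08.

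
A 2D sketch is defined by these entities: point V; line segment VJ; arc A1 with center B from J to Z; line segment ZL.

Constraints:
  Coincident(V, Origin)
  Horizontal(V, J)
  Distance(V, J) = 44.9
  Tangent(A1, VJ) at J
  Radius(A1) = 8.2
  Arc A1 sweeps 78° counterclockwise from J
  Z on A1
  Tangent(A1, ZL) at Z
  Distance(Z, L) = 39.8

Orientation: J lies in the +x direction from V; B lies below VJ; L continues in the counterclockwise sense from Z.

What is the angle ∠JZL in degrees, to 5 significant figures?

141.00°

V is at the origin; V and J share the same y with |VJ| = 44.9 and J on the +x side, so J = (44.900, 0.0000). Since A1 is tangent to VJ there, BJ ⟂ VJ, so B = J + (0, -8.2) = (44.900, -8.2000). On A1, J sits at bearing 90° from B; a 78° counterclockwise sweep puts Z at bearing 168°, so Z = B + 8.2·(cos 168°, sin 168°) = (36.879, -6.4951). Since A1 is tangent to ZL there, BZ ⟂ ZL, so ZL runs along (−sin 168°, cos 168°); with |ZL| = 39.8, L = (28.604, -45.425). Then cos ∠JZL = ZJ·ZL / (|ZJ||ZL|), giving 141.00°.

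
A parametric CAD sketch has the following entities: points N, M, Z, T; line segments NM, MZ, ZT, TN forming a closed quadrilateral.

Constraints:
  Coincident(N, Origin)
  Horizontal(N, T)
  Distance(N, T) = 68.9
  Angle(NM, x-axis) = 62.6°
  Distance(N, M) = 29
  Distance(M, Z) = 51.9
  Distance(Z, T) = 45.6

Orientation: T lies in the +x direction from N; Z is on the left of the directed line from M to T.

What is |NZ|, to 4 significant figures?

76.24

N is at the origin; NT is horizontal with |NT| = 68.9 and T in +x, so T = (68.9, 0). NM runs at 62.6° with |NM| = 29.0, so M = (13.35, 25.75). Z is determined by |MZ| = 51.9 and |ZT| = 45.6 together: it lies at the intersection of circle(M, 51.9) and circle(T, 45.6). With |MT| = 61.23, the foot of the radical line on MT is 35.63 from M and the perpendicular offset is √(51.9² − 35.63²) = 37.74. Taking the left-of-MT solution: Z = (61.54, 45.00).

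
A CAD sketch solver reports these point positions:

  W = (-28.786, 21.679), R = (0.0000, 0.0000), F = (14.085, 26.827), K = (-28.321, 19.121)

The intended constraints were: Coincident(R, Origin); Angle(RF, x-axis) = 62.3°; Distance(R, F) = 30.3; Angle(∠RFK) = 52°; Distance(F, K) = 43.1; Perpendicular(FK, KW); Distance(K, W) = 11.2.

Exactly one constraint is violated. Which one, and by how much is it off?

Distance(K, W) = 11.2 — off by 8.60.

R = (0.00, 0.00) ✓; RF at 62.30° ✓; |RF| = 30.30 ✓; ∠RFK = 52.00° ✓; |FK| = 43.10 ✓; ∠(FK, KW) = 90.00° ✓; |KW| = 2.600 ✗.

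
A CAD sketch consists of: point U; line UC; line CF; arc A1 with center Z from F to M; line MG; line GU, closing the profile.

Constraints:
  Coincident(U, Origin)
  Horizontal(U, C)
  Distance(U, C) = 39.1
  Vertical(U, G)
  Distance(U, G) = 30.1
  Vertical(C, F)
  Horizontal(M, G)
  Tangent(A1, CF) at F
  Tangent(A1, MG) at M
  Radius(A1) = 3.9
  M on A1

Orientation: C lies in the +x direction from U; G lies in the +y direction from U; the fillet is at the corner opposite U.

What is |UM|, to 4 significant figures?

46.31

U is at the origin; U and C share the same y with |UC| = 39.1 and C on the +x side, so C = (39.10, 0.000). U and G share the same x with |UG| = 30.1 and G on the +y side, so G = (0.000, 30.10). The virtual corner opposite U is at (39.10, 30.10). Tangency of A1 to CF means the radius ZF is perpendicular to CF and A1 meets MG tangentially, so ZM is at right angles to MG, with radius 3.9, so the center Z sits 3.9 in from both sides at Z = (35.20, 26.20). That places the tangent points at F = (39.10, 26.20) on CF and M = (35.20, 30.10) on MG. Then |UM| = |M − U| = 46.31.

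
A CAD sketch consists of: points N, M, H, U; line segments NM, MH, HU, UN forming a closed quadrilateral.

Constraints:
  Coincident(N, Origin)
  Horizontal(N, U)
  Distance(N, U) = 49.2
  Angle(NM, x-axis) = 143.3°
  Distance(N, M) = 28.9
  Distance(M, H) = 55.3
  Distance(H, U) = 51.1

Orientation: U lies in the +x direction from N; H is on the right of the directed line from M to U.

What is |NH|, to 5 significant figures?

29.855

Checks: N.y = 0.00, U.y = 0.00 ✓; |MH| = 55.30 ✓; |HU| = 51.10 ✓.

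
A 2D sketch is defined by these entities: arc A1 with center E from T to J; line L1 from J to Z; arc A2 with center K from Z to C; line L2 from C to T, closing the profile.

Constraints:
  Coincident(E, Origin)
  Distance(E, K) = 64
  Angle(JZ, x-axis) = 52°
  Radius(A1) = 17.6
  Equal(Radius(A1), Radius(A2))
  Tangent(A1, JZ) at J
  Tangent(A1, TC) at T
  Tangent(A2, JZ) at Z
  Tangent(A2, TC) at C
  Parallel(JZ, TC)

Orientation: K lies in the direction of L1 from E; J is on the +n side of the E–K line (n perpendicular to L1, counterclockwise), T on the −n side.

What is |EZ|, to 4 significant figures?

66.38

Tangency of A1 to both parallel lines with radius 17.6 puts J and T at E ± 17.6·n: J = (-13.87, 10.84), T = (13.87, -10.84). Equal radii place Z and C the same way about K: Z = K + 17.6·n = (25.53, 61.27), C = K − 17.6·n = (53.27, 39.60). Then |EZ| = |Z − E| = 66.38.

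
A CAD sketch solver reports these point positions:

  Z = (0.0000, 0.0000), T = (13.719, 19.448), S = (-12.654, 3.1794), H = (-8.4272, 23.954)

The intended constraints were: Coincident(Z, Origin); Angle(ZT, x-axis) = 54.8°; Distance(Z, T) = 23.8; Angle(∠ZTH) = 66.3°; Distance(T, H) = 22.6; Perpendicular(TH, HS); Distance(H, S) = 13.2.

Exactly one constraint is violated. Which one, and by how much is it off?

Distance(H, S) = 13.2 — off by 8.00.

Z = (0.00, 0.00) ✓; ZT at 54.80° ✓; |ZT| = 23.80 ✓; ∠ZTH = 66.30° ✓; |TH| = 22.60 ✓; ∠(TH, HS) = 90.00° ✓; |HS| = 21.20 ✗.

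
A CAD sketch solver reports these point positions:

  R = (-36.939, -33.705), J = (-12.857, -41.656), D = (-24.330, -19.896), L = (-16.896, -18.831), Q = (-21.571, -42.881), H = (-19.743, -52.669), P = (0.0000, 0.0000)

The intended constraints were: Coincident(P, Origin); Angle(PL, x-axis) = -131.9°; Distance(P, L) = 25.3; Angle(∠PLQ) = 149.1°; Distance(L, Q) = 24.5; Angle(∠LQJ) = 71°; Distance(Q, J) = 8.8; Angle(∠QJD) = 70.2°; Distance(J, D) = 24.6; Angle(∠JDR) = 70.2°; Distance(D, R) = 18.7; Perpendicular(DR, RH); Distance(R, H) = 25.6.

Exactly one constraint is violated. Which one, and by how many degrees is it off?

Perpendicular(DR, RH) — off by 5.40°.

P = (0.00, 0.00) ✓; PL at -131.9° ✓; |PL| = 25.30 ✓; ∠PLQ = 149.1° ✓; |LQ| = 24.50 ✓; ∠LQJ = 71.00° ✓; |QJ| = 8.800 ✓; ∠QJD = 70.20° ✓; |JD| = 24.60 ✓; ∠JDR = 70.20° ✓; |DR| = 18.70 ✓; ∠(DR, RH) = 84.60° ✗; |RH| = 25.60 ✓.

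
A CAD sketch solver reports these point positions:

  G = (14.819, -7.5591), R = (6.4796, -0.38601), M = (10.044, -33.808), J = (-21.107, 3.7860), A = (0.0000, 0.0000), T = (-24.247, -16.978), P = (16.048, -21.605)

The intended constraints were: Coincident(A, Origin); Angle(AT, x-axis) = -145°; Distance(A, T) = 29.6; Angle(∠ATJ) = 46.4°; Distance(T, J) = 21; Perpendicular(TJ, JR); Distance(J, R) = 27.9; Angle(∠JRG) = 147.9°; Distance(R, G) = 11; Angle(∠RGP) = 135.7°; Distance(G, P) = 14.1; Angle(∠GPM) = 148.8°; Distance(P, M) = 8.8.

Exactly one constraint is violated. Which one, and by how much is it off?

Distance(P, M) = 8.8 — off by 4.80.

A = (0.00, 0.00) ✓; AT at -145.0° ✓; |AT| = 29.60 ✓; ∠ATJ = 46.40° ✓; |TJ| = 21.00 ✓; ∠(TJ, JR) = 90.00° ✓; |JR| = 27.90 ✓; ∠JRG = 147.9° ✓; |RG| = 11.00 ✓; ∠RGP = 135.7° ✓; |GP| = 14.10 ✓; ∠GPM = 148.8° ✓; |PM| = 13.60 ✗.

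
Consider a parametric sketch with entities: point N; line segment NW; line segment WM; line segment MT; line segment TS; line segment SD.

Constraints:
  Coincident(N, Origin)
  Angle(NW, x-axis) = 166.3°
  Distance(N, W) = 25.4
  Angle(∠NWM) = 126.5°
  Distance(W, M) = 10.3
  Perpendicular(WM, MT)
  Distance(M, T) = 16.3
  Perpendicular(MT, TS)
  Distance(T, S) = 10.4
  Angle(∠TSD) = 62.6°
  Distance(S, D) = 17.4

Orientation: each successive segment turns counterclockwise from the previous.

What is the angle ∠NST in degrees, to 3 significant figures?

165°

N is at the origin; NW runs at 166.3° with length 25.4, so W = (-24.7, 6.02). ∠NWM = 126.5° gives WM at -140° from the x-axis; with |WM| = 10.3, M = (-32.6, -0.577). WM is perpendicular to MT, so MT runs at -50.2°; with |MT| = 16.3, T = (-22.2, -13.1). MT ⟂ TS, so TS runs at 39.8°; with |TS| = 10.4, S = (-14.2, -6.44). Then cos ∠NST = SN·ST / (|SN||ST|), giving 165°.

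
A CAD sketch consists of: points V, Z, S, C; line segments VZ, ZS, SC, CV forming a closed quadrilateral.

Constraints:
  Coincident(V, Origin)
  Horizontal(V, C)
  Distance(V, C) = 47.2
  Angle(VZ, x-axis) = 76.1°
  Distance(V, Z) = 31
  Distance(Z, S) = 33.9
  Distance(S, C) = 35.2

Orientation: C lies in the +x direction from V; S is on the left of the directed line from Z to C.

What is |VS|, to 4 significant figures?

53.71

Checks: |ZS| = 33.90 ✓; |SC| = 35.20 ✓.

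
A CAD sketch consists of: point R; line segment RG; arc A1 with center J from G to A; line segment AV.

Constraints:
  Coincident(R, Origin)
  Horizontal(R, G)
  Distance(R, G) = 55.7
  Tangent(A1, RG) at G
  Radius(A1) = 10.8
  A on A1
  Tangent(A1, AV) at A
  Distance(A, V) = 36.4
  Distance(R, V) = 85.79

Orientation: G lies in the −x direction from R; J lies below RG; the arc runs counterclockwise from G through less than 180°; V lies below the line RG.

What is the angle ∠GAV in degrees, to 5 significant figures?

140.65°

R is at the origin; R and G share the same y with |RG| = 55.7 and G on the −x side, so G = (-55.700, 0.0000). Since A1 is tangent to RG there, JG ⟂ RG, so J = G + (0, -10.8) = (-55.700, -10.800). Since JA ⟂ AV (tangency), |JV| = √(10.8² + 36.4²) = 37.968 regardless of where A sits on A1. So V lies on both circle(R, 85.79) and circle(J, 37.968); the below-RG intersection is V = (-73.419, -44.381). A is the foot of the tangent from V: A = (-66.291, -8.6852).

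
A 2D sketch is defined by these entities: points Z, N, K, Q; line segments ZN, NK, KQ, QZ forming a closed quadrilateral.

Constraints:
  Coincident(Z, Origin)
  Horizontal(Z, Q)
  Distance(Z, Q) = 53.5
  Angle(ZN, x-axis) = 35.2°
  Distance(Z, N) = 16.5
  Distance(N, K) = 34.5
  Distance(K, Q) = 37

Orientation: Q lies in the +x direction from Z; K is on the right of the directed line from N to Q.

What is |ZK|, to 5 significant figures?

33.793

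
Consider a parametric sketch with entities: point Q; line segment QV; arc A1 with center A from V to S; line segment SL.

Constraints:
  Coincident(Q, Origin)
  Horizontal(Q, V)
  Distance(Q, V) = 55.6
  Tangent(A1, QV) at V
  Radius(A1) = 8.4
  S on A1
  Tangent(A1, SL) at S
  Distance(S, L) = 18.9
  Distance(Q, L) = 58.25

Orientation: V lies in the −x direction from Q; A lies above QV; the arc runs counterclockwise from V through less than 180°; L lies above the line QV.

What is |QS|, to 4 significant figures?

48.37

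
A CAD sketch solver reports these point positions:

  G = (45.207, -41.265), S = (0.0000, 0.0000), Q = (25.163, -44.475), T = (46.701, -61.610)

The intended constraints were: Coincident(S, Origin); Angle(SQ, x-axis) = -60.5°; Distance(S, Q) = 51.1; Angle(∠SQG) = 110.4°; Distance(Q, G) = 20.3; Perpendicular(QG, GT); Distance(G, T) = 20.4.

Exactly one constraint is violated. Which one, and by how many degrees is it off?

Perpendicular(QG, GT) — off by 4.90°.

S = (0.00, 0.00) ✓; SQ at -60.50° ✓; |SQ| = 51.10 ✓; ∠SQG = 110.4° ✓; |QG| = 20.30 ✓; ∠(QG, GT) = 94.90° ✗; |GT| = 20.40 ✓.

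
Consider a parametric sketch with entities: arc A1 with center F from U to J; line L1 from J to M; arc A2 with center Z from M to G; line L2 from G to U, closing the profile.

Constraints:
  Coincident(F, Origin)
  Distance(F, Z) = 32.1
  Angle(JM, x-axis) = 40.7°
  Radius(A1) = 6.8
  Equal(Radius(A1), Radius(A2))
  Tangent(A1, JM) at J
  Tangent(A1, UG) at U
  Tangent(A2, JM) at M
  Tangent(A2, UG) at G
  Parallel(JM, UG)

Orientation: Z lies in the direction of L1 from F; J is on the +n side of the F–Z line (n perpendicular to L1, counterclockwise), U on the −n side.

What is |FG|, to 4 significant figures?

32.81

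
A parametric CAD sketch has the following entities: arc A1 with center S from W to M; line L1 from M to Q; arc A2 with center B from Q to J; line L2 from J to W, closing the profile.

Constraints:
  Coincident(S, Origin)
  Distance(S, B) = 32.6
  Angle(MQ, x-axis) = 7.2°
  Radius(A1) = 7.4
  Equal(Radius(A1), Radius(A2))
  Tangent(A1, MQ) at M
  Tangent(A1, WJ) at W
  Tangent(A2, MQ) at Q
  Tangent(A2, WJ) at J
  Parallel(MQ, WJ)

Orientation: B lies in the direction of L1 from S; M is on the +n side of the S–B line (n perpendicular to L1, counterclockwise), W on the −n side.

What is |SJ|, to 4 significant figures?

33.43

The slot axis is L1's direction at 7.2°, so u = (cos 7.2°, sin 7.2°) = (0.9921, 0.1253) and n = (−sin 7.2°, cos 7.2°) = (-0.1253, 0.9921). S is at the origin and B lies 32.6 along u from S, so B = 32.6·u = (32.34, 4.086). Tangency of A1 to both parallel lines with radius 7.4 puts M and W at S ± 7.4·n: M = (-0.9275, 7.342), W = (0.9275, -7.342). Equal radii place Q and J the same way about B: Q = B + 7.4·n = (31.42, 11.43), J = B − 7.4·n = (33.27, -3.256). Then |SJ| = |J − S| = 33.43.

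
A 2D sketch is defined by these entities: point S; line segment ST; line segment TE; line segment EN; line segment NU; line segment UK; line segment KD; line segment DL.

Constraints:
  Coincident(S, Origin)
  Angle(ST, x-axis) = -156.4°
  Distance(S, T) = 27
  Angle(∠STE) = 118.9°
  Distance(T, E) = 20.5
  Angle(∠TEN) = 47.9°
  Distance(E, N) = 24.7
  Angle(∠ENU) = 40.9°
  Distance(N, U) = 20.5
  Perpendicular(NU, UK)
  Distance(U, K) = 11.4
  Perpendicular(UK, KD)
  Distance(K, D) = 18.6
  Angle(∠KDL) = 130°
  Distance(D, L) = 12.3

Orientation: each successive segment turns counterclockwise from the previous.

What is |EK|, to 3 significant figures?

5.11

∠ENU = 40.9° gives NU at 176° from the x-axis; with |NU| = 20.5, U = (-27.3, -15.0). NU is perpendicular to UK, so UK runs at -94.1°; with |UK| = 11.4, K = (-28.1, -26.3). Then |EK| = |K − E| = 5.11.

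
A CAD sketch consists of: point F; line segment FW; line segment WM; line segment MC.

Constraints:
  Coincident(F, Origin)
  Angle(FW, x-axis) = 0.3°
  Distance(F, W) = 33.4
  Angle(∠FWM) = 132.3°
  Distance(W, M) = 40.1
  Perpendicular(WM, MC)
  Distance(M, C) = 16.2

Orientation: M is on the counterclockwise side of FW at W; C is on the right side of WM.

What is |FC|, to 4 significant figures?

74.76

∠FWM = 132.3°, so WM runs at 0.3° + (180° − 132.3°) = 48.00° from the x-axis; with |WM| = 40.1, M = W + 40.1·(cos 48.00°, sin 48.00°) = (60.23, 29.97). WM ⟂ MC; with |MC| = 16.2 on the right of WM, C = M + 16.2·(0.7431, -0.6691) = (72.27, 19.14). Then |FC| = |C − F| = 74.76.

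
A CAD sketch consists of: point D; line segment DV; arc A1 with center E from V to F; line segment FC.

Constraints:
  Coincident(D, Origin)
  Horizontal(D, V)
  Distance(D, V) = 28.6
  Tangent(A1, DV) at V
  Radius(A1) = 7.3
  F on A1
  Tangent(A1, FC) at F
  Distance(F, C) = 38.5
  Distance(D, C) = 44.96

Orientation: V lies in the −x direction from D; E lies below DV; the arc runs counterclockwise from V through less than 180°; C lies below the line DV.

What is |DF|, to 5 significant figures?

36.451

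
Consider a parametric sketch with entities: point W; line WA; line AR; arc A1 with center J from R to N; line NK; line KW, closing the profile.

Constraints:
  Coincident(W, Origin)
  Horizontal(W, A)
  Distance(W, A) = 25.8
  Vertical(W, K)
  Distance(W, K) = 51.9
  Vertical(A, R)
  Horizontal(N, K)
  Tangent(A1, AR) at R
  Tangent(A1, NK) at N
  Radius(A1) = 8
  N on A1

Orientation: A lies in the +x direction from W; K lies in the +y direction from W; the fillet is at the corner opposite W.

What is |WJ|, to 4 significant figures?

47.37

W is at the origin; W and A share the same y with |WA| = 25.8 and A on the +x side, so A = (25.80, 0.000). W and K share the same x with |WK| = 51.9 and K on the +y side, so K = (0.000, 51.90). The virtual corner opposite W is at (25.80, 51.90). A1 meets AR tangentially, so JR is at right angles to AR and the tangent condition forces JN to be normal to NK, with radius 8.0, so the center J sits 8.0 in from both sides at J = (17.80, 43.90). Then |WJ| = |J − W| = 47.37.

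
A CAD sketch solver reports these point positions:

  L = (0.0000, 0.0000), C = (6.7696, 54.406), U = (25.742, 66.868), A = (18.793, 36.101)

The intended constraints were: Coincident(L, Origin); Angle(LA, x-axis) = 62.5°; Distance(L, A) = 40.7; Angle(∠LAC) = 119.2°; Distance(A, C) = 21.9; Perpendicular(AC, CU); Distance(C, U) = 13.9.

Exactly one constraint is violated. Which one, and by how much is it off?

Distance(C, U) = 13.9 — off by 8.80.

L = (0.00, 0.00) ✓; LA at 62.50° ✓; |LA| = 40.70 ✓; ∠LAC = 119.2° ✓; |AC| = 21.90 ✓; ∠(AC, CU) = 90.00° ✓; |CU| = 22.70 ✗.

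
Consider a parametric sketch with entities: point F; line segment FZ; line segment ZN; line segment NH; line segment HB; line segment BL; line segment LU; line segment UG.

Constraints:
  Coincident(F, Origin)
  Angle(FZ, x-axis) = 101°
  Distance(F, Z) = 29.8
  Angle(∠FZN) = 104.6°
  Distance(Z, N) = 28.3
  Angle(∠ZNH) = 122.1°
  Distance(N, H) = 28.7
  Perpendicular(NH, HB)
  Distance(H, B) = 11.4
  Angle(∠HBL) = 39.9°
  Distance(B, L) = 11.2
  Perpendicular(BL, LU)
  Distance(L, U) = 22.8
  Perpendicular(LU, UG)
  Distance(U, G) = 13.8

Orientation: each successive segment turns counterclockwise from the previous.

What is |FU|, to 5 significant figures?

66.583

F is at the origin; FZ runs at 101.0° with length 29.8, so Z = (-5.6861, 29.252). ∠FZN = 104.6° gives ZN at 176.40° from the x-axis; with |ZN| = 28.3, N = (-33.930, 31.029). ∠ZNH = 122.1° gives NH at -125.70° from the x-axis; with |NH| = 28.7, H = (-50.678, 7.7227). The perpendicularity gives HB at right angles to NH, so HB runs at -35.700°; with |HB| = 11.4, B = (-41.420, 1.0703). ∠HBL = 39.9° gives BL at 104.40° from the x-axis; with |BL| = 11.2, L = (-44.205, 11.918). BL is perpendicular to LU, so LU runs at -165.60°; with |LU| = 22.8, U = (-66.289, 6.2483). Then |FU| = |U − F| = 66.583.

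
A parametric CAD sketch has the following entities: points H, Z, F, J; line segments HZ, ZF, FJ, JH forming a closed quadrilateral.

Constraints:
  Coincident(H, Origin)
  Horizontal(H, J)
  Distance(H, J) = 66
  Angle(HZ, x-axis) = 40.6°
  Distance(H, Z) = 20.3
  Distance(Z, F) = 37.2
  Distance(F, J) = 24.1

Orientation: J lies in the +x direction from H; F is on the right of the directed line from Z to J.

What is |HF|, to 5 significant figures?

45.412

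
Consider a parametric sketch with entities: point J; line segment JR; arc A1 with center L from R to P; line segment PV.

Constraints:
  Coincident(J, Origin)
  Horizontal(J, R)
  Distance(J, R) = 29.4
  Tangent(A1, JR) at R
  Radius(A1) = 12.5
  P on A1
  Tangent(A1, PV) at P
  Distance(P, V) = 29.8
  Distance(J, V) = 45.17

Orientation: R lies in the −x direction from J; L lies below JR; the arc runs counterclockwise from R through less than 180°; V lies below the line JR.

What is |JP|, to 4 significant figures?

43.70

J is at the origin; JR is horizontal with |JR| = 29.4 and R on the −x side, so R = (-29.40, 0.000). The tangent condition forces LR to be normal to JR, so L = R + (0, -12.5) = (-29.40, -12.50). Since LP ⟂ PV (tangency), |LV| = √(12.5² + 29.8²) = 32.32 regardless of where P sits on A1. So V lies on both circle(J, 45.17) and circle(L, 32.32); the below-JR intersection is V = (-16.40, -42.09). P is the foot of the tangent from V: P = (-38.01, -21.56).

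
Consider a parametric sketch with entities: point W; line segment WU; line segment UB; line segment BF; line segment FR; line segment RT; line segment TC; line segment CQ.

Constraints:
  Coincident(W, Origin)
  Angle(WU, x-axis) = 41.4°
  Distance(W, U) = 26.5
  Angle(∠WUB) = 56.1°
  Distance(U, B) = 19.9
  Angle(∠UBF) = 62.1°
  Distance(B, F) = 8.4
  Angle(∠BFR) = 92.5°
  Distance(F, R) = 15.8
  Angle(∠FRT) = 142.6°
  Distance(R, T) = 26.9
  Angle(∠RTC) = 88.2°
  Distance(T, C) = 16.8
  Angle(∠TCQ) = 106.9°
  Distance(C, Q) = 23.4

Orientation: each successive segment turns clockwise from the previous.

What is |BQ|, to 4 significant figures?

13.18

W is at the origin; WU runs at 41.4° with length 26.5, so U = (19.88, 17.52). ∠WUB = 56.1° gives UB at -82.50° from the x-axis; with |UB| = 19.9, B = (22.48, -2.205). ∠UBF = 62.1° gives BF at 159.6° from the x-axis; with |BF| = 8.4, F = (14.60, 0.7230). ∠BFR = 92.5° gives FR at 72.10° from the x-axis; with |FR| = 15.8, R = (19.46, 15.76). ∠FRT = 142.6° gives RT at 34.70° from the x-axis; with |RT| = 26.9, T = (41.57, 31.07). ∠RTC = 88.2° gives TC at -57.10° from the x-axis; with |TC| = 16.8, C = (50.70, 16.97). ∠TCQ = 106.9° gives CQ at -130.2° from the x-axis; with |CQ| = 23.4, Q = (35.60, -0.9066). Then |BQ| = |Q − B| = 13.18.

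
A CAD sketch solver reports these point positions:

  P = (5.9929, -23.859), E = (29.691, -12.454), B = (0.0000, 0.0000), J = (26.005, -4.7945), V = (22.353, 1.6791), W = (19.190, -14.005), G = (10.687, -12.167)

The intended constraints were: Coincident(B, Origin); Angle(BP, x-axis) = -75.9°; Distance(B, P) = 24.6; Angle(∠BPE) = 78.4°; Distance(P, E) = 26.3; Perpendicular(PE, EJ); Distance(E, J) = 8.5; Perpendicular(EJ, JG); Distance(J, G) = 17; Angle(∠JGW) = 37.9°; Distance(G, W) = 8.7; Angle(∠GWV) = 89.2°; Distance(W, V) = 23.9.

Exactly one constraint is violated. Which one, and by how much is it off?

Distance(W, V) = 23.9 — off by 7.90.

B = (0.00, 0.00) ✓; BP at -75.90° ✓; |BP| = 24.60 ✓; ∠BPE = 78.40° ✓; |PE| = 26.30 ✓; ∠(PE, EJ) = 90.00° ✓; |EJ| = 8.500 ✓; ∠(EJ, JG) = 90.00° ✓; |JG| = 17.00 ✓; ∠JGW = 37.90° ✓; |GW| = 8.699 ✓; ∠GWV = 89.20° ✓; |WV| = 16.00 ✗.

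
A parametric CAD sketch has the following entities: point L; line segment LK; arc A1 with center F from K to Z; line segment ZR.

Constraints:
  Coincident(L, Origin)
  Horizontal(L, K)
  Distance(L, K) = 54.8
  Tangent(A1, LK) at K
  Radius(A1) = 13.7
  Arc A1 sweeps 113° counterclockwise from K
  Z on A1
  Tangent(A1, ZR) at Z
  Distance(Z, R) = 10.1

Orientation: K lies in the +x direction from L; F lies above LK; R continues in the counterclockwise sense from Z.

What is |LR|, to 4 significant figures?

69.51

L is at the origin; LK is horizontal with |LK| = 54.8 and K on the +x side, so K = (54.80, 0.000). A1 meets LK tangentially, so FK is at right angles to LK, so F = K + (0, 13.7) = (54.80, 13.70). On A1, K sits at bearing -90° from F; a 113° counterclockwise sweep puts Z at bearing 23°, so Z = F + 13.7·(cos 23°, sin 23°) = (67.41, 19.05). A1 meets ZR tangentially, so FZ is at right angles to ZR, so ZR runs along (−sin 23°, cos 23°); with |ZR| = 10.1, R = (63.46, 28.35). Then |LR| = |R − L| = 69.51.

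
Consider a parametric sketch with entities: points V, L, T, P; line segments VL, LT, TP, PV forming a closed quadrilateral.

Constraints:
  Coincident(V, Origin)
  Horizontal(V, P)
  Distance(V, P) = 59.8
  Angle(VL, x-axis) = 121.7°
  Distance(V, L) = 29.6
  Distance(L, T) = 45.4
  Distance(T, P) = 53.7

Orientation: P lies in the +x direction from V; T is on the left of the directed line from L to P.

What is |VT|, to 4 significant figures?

49.83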